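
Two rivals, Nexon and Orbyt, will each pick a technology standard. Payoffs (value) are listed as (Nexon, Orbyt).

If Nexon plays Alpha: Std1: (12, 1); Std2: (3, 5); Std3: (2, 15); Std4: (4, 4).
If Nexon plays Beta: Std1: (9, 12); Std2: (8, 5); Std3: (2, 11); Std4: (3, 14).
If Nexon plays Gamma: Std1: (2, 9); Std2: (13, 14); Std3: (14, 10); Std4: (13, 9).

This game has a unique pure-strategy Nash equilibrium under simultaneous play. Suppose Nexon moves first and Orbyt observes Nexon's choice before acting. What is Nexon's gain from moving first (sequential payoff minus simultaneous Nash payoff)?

Solve by backward induction (Nexon leads).
- Alpha: Orbyt compares 1, 5, 15, 4 and picks Std3; Nexon would get 2.
- Beta: Orbyt compares 12, 5, 11, 14 and picks Std4; Nexon would get 3.
- Gamma: Orbyt compares 9, 14, 10, 9 and picks Std2; Nexon would get 13.
Nexon's induced payoffs are 2, 3, 13, so Nexon commits to Gamma. Subgame-perfect outcome: (Gamma, Std2) with payoffs (13, 14).
For the simultaneous game, intersect best replies.
Nexon's best replies: Std1→Alpha; Std2→Gamma; Std3→Gamma; Std4→Gamma.
Orbyt's best replies: Alpha→Std3; Beta→Std4; Gamma→Std2.
The unique mutual best reply is (Gamma, Std2), giving (13, 14).
Nexon's commitment gain: 13 − 13 = 0.

0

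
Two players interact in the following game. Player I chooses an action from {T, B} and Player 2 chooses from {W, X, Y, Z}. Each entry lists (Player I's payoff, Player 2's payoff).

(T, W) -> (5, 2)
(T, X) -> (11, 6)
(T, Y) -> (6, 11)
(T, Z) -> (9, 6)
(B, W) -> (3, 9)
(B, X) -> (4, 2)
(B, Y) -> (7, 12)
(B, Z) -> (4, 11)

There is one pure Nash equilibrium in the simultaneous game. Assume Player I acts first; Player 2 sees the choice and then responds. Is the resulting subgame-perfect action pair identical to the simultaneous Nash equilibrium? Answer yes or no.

yes

Backward induction with Player I moving first.
- T → Player 2 plays Y (best of 2, 6, 11, 6); Player I gets 6.
- B → Player 2 plays Y (best of 9, 2, 12, 11); Player I gets 7.
Player I's induced payoffs are 6, 7, so Player I commits to B. Subgame-perfect outcome: (B, Y) with payoffs (7, 12).
For the simultaneous game, intersect best replies.
Player I's best replies: W→T; X→T; Y→B; Z→T.
Player 2's best replies: T→Y; B→Y.
Only (B, Y) has each player best-responding; Nash payoffs (7, 12).
Sequential outcome (B, Y) coincides with the Nash profile (B, Y).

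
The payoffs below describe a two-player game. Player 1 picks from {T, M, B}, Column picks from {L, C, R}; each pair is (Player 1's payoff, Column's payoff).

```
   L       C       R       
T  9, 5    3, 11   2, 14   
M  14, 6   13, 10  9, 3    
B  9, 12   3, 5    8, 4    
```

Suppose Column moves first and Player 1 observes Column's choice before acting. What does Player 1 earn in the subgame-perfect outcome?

Backward induction with Column moving first.
- L → Player 1 plays M (best of 9, 14, 9); Column gets 6.
- C → Player 1 plays M (best of 3, 13, 3); Column gets 10.
- R → Player 1 plays M (best of 2, 9, 8); Column gets 3.
Column's induced payoffs are 6, 10, 3, so Column commits to C. Subgame-perfect outcome: (M, C) with payoffs (13, 10).

13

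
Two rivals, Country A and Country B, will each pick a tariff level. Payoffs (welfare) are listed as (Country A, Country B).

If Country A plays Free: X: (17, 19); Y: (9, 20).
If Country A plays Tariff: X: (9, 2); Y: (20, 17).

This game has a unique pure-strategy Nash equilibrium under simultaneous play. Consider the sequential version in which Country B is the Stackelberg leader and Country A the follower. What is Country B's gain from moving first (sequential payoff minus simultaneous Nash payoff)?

2

Backward induction with Country B moving first.
- X: Country A compares 17, 9 and picks Free; Country B would get 19.
- Y: Country A compares 9, 20 and picks Tariff; Country B would get 17.
Maximizing over 19, 17, Country B chooses X. Subgame-perfect outcome: (Free, X) with payoffs (17, 19).
Now find the simultaneous Nash equilibrium.
Country A's best replies: X→Free; Y→Tariff.
Country B's best replies: Free→Y; Tariff→Y.
The unique mutual best reply is (Tariff, Y), giving (20, 17).
Country B's commitment gain: 19 − 17 = 2.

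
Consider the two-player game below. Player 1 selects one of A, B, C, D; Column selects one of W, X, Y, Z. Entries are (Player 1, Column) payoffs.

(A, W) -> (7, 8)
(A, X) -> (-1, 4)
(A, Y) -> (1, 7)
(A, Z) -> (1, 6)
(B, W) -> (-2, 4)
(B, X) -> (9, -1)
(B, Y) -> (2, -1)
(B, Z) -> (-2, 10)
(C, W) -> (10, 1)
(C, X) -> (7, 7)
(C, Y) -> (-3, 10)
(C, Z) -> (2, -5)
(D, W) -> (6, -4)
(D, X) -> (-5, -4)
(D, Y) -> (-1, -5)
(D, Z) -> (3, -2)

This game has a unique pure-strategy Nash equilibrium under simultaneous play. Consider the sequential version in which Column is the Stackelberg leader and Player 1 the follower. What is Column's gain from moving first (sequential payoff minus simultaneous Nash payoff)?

Solve by backward induction (Column leads).
- W: BR = C, leader payoff 1.
- X: BR = B, leader payoff -1.
- Y: BR = B, leader payoff -1.
- Z: BR = D, leader payoff -2.
Maximizing over 1, -1, -1, -2, Column chooses W. Subgame-perfect outcome: (C, W) with payoffs (10, 1).
For the simultaneous game, intersect best replies.
Player 1's best replies: W→C; X→B; Y→B; Z→D.
Column's best replies: A→W; B→Z; C→Y; D→Z.
Only (D, Z) has each player best-responding; Nash payoffs (3, -2).
Column's commitment gain: 1 − -2 = 3.

3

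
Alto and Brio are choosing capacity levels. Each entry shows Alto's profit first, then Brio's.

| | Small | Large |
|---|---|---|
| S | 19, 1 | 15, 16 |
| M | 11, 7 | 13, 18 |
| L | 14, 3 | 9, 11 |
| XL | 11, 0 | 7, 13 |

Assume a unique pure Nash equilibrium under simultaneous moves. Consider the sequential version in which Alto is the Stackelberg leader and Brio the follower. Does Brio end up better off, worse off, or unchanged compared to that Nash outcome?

unchanged

Backward induction with Alto moving first.
- S: Brio compares 1, 16 and picks Large; Alto would get 15.
- M: Brio compares 7, 18 and picks Large; Alto would get 13.
- L: Brio compares 3, 11 and picks Large; Alto would get 9.
- XL: Brio compares 0, 13 and picks Large; Alto would get 7.
Among 15, 13, 9, 7, the best is 15 at S. Subgame-perfect outcome: (S, Large) with payoffs (15, 16).
For the simultaneous game, intersect best replies.
Alto's best replies: Small→S; Large→S.
Brio's best replies: S→Large; M→Large; L→Large; XL→Large.
Only (S, Large) has each player best-responding; Nash payoffs (15, 16).
Brio earns 16 sequentially versus 16 at the Nash outcome: unchanged.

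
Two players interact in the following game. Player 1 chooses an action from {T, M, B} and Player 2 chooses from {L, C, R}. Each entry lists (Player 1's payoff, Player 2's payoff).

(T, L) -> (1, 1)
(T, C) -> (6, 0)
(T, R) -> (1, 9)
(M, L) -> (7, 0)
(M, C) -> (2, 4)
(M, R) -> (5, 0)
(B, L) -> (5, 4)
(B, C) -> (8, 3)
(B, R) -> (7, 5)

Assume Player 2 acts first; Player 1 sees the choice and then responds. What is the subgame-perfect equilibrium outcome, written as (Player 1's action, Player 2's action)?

(B, R)

Backward induction with Player 2 moving first.
- L: BR = M, leader payoff 0.
- C: BR = B, leader payoff 3.
- R: BR = B, leader payoff 5.
Among 0, 3, 5, the best is 5 at R. Subgame-perfect outcome: (B, R) with payoffs (7, 5).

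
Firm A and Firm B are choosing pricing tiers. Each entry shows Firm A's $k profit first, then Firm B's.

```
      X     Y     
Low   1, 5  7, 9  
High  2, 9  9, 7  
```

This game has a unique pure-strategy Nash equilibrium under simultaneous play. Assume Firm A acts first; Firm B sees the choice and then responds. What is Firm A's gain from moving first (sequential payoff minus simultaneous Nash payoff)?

5

Firm B best-responds to each possible Firm A move:
- Low → Firm B plays Y (best of 5, 9); Firm A gets 7.
- High → Firm B plays X (best of 9, 7); Firm A gets 2.
Maximizing over 7, 2, Firm A chooses Low. Subgame-perfect outcome: (Low, Y) with payoffs (7, 9).
For the simultaneous game, intersect best replies.
Firm A's best replies: X→High; Y→High.
Firm B's best replies: Low→Y; High→X.
The unique mutual best reply is (High, X), giving (2, 9).
Firm A's commitment gain: 7 − 2 = 5.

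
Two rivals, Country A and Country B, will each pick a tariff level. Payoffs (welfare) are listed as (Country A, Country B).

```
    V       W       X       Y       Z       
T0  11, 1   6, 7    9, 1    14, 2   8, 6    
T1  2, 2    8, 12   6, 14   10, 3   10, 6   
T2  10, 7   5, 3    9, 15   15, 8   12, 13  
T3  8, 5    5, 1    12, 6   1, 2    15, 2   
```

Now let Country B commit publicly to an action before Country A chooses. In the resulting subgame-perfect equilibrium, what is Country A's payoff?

Work backward from Country A's decision.
- V: BR = T0, leader payoff 1.
- W: BR = T1, leader payoff 12.
- X: BR = T3, leader payoff 6.
- Y: BR = T2, leader payoff 8.
- Z: BR = T3, leader payoff 2.
Among 1, 12, 6, 8, 2, the best is 12 at W. Subgame-perfect outcome: (T1, W) with payoffs (8, 12).

8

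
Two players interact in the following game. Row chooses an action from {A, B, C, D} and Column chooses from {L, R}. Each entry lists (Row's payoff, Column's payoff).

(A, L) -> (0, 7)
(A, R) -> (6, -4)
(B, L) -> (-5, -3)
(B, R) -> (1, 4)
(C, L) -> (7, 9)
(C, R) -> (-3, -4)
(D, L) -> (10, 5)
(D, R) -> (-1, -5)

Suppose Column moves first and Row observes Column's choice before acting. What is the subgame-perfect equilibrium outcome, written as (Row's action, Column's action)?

(D, L)

Backward induction with Column moving first.
- L: Row compares 0, -5, 7, 10 and picks D; Column would get 5.
- R: Row compares 6, 1, -3, -1 and picks A; Column would get -4.
Among 5, -4, the best is 5 at L. Subgame-perfect outcome: (D, L) with payoffs (10, 5).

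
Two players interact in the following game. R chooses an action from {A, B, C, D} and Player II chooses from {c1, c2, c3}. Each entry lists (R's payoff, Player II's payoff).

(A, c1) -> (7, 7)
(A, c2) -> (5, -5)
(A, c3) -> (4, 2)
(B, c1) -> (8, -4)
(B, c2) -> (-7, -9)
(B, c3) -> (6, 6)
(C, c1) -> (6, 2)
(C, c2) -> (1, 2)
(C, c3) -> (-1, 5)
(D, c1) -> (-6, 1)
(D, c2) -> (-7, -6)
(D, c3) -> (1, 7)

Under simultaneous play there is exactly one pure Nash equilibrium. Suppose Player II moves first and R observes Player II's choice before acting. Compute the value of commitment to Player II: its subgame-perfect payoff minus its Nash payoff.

0

Solve by backward induction (Player II leads).
- c1 → R plays B (best of 7, 8, 6, -6); Player II gets -4.
- c2 → R plays A (best of 5, -7, 1, -7); Player II gets -5.
- c3 → R plays B (best of 4, 6, -1, 1); Player II gets 6.
Player II's induced payoffs are -4, -5, 6, so Player II commits to c3. Subgame-perfect outcome: (B, c3) with payoffs (6, 6).
Under simultaneous play:
R's best replies: c1→B; c2→A; c3→B.
Player II's best replies: A→c1; B→c3; C→c3; D→c3.
Only (B, c3) has each player best-responding; Nash payoffs (6, 6).
Player II's commitment gain: 6 − 6 = 0.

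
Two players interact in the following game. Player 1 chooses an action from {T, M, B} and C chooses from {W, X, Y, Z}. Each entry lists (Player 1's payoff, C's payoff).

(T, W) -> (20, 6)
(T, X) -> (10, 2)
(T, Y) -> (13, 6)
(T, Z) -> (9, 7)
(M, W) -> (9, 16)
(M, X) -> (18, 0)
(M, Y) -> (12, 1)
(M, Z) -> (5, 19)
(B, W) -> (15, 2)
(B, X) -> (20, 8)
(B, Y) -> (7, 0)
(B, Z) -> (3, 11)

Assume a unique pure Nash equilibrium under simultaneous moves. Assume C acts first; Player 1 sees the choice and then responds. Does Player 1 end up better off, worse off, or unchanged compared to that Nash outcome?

better off

Solve by backward induction (C leads).
- W: BR = T, leader payoff 6.
- X: BR = B, leader payoff 8.
- Y: BR = T, leader payoff 6.
- Z: BR = T, leader payoff 7.
Maximizing over 6, 8, 6, 7, C chooses X. Subgame-perfect outcome: (B, X) with payoffs (20, 8).
For the simultaneous game, intersect best replies.
Player 1's best replies: W→T; X→B; Y→T; Z→T.
C's best replies: T→Z; M→Z; B→Z.
The unique mutual best reply is (T, Z), giving (9, 7).
Player 1 earns 20 sequentially versus 9 at the Nash outcome: better off.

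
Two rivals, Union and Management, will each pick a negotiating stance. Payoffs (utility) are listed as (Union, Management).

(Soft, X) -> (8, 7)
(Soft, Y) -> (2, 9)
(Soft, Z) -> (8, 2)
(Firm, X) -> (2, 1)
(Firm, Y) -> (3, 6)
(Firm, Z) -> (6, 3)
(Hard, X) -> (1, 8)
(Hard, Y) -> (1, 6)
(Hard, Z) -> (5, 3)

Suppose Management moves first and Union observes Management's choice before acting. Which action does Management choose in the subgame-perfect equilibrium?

X

Work backward from Union's decision.
- X: Union compares 8, 2, 1 and picks Soft; Management would get 7.
- Y: Union compares 2, 3, 1 and picks Firm; Management would get 6.
- Z: Union compares 8, 6, 5 and picks Soft; Management would get 2.
Maximizing over 7, 6, 2, Management chooses X. Subgame-perfect outcome: (Soft, X) with payoffs (8, 7).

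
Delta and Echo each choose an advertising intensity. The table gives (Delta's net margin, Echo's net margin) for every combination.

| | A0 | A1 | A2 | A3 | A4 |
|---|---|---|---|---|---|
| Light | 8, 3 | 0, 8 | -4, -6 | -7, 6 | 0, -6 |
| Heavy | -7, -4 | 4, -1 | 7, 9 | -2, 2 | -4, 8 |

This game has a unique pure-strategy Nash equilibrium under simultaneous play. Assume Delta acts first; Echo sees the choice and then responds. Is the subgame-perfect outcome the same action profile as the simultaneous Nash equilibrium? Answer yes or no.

Backward induction with Delta moving first.
- Light: BR = A1, leader payoff 0.
- Heavy: BR = A2, leader payoff 7.
Delta's induced payoffs are 0, 7, so Delta commits to Heavy. Subgame-perfect outcome: (Heavy, A2) with payoffs (7, 9).
Under simultaneous play:
Delta's best replies: A0→Light; A1→Heavy; A2→Heavy; A3→Heavy; A4→Light.
Echo's best replies: Light→A1; Heavy→A2.
The unique mutual best reply is (Heavy, A2), giving (7, 9).
Sequential outcome (Heavy, A2) coincides with the Nash profile (Heavy, A2).

yes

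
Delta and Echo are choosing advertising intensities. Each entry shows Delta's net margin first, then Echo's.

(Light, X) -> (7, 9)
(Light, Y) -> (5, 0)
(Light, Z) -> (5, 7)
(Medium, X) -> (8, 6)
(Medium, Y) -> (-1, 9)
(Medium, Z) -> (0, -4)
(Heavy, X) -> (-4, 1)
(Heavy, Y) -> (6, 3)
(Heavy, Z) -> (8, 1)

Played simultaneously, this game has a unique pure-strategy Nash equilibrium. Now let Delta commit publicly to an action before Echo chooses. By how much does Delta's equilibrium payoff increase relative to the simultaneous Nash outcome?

1

Work backward from Echo's decision.
- Light: BR = X, leader payoff 7.
- Medium: BR = Y, leader payoff -1.
- Heavy: BR = Y, leader payoff 6.
Delta's induced payoffs are 7, -1, 6, so Delta commits to Light. Subgame-perfect outcome: (Light, X) with payoffs (7, 9).
Under simultaneous play:
Delta's best replies: X→Medium; Y→Heavy; Z→Heavy.
Echo's best replies: Light→X; Medium→Y; Heavy→Y.
The unique mutual best reply is (Heavy, Y), giving (6, 3).
Delta's commitment gain: 7 − 6 = 1.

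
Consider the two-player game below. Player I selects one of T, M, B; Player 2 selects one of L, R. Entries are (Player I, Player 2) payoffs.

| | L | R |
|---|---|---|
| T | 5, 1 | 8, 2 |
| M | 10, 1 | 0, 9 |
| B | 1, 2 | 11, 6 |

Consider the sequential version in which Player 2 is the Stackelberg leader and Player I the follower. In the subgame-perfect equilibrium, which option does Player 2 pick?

Work backward from Player I's decision.
- L: BR = M, leader payoff 1.
- R: BR = B, leader payoff 6.
Player 2's induced payoffs are 1, 6, so Player 2 commits to R. Subgame-perfect outcome: (B, R) with payoffs (11, 6).

R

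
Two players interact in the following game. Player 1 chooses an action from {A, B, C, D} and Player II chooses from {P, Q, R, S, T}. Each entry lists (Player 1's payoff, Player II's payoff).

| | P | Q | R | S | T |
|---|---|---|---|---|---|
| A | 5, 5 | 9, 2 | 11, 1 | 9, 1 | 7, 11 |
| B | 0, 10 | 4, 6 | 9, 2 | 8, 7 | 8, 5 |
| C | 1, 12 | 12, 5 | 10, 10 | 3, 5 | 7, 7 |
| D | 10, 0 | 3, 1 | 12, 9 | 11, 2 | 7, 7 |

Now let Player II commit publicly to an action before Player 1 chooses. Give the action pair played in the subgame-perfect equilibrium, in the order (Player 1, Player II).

Work backward from Player 1's decision.
- P → Player 1 plays D (best of 5, 0, 1, 10); Player II gets 0.
- Q → Player 1 plays C (best of 9, 4, 12, 3); Player II gets 5.
- R → Player 1 plays D (best of 11, 9, 10, 12); Player II gets 9.
- S → Player 1 plays D (best of 9, 8, 3, 11); Player II gets 2.
- T → Player 1 plays B (best of 7, 8, 7, 7); Player II gets 5.
Player II's induced payoffs are 0, 5, 9, 2, 5, so Player II commits to R. Subgame-perfect outcome: (D, R) with payoffs (12, 9).

(D, R)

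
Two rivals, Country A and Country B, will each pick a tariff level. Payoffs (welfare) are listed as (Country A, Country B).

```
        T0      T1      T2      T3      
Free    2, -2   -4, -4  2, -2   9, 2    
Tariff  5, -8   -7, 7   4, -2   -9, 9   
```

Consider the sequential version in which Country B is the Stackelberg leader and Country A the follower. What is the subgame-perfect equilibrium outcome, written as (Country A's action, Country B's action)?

(Free, T3)

Country A best-responds to each possible Country B move:
- T0: Country A compares 2, 5 and picks Tariff; Country B would get -8.
- T1: Country A compares -4, -7 and picks Free; Country B would get -4.
- T2: Country A compares 2, 4 and picks Tariff; Country B would get -2.
- T3: Country A compares 9, -9 and picks Free; Country B would get 2.
Among -8, -4, -2, 2, the best is 2 at T3. Subgame-perfect outcome: (Free, T3) with payoffs (9, 2).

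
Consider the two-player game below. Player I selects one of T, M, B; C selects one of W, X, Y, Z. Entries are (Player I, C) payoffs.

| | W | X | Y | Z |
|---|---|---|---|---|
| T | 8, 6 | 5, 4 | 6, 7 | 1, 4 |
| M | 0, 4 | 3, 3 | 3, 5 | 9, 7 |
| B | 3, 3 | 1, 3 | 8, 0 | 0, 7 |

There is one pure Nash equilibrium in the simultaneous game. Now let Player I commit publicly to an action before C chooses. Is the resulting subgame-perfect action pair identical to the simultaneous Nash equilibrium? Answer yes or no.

yes

Backward induction with Player I moving first.
- T: C compares 6, 4, 7, 4 and picks Y; Player I would get 6.
- M: C compares 4, 3, 5, 7 and picks Z; Player I would get 9.
- B: C compares 3, 3, 0, 7 and picks Z; Player I would get 0.
Among 6, 9, 0, the best is 9 at M. Subgame-perfect outcome: (M, Z) with payoffs (9, 7).
Now find the simultaneous Nash equilibrium.
Player I's best replies: W→T; X→T; Y→B; Z→M.
C's best replies: T→Y; M→Z; B→Z.
Only (M, Z) has each player best-responding; Nash payoffs (9, 7).
Sequential outcome (M, Z) coincides with the Nash profile (M, Z).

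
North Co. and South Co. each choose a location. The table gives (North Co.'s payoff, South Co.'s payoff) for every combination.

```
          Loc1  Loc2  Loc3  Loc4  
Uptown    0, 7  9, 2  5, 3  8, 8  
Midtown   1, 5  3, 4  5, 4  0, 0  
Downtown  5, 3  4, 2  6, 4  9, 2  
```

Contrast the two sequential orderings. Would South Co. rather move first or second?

second

If North Co. leads: South Co.'s best replies are Uptown→Loc4, Midtown→Loc1, Downtown→Loc3; North Co.'s induced payoffs 8, 1, 6; outcome (Uptown, Loc4), payoffs (8, 8).
If South Co. leads: North Co.'s best replies are Loc1→Downtown, Loc2→Uptown, Loc3→Downtown, Loc4→Downtown; South Co.'s induced payoffs 3, 2, 4, 2; outcome (Downtown, Loc3), payoffs (6, 4).
South Co. gets 4 moving first and 8 moving second, so South Co. prefers to move second.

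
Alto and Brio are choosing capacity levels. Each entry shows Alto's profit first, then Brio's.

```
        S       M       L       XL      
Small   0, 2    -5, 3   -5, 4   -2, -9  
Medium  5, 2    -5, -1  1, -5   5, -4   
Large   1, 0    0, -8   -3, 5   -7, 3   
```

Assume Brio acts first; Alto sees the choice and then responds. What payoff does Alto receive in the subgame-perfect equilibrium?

Work backward from Alto's decision.
- S → Alto plays Medium (best of 0, 5, 1); Brio gets 2.
- M → Alto plays Large (best of -5, -5, 0); Brio gets -8.
- L → Alto plays Medium (best of -5, 1, -3); Brio gets -5.
- XL → Alto plays Medium (best of -2, 5, -7); Brio gets -4.
Maximizing over 2, -8, -5, -4, Brio chooses S. Subgame-perfect outcome: (Medium, S) with payoffs (5, 2).

5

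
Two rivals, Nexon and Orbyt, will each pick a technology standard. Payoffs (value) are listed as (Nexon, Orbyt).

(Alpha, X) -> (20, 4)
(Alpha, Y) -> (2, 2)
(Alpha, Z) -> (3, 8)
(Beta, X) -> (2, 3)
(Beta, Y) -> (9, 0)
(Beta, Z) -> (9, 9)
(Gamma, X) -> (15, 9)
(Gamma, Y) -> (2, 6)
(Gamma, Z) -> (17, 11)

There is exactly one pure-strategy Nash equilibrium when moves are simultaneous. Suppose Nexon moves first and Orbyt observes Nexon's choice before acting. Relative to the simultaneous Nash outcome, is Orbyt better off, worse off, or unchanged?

Orbyt best-responds to each possible Nexon move:
- Alpha: Orbyt compares 4, 2, 8 and picks Z; Nexon would get 3.
- Beta: Orbyt compares 3, 0, 9 and picks Z; Nexon would get 9.
- Gamma: Orbyt compares 9, 6, 11 and picks Z; Nexon would get 17.
Maximizing over 3, 9, 17, Nexon chooses Gamma. Subgame-perfect outcome: (Gamma, Z) with payoffs (17, 11).
Now find the simultaneous Nash equilibrium.
Nexon's best replies: X→Alpha; Y→Beta; Z→Gamma.
Orbyt's best replies: Alpha→Z; Beta→Z; Gamma→Z.
The unique mutual best reply is (Gamma, Z), giving (17, 11).
Orbyt earns 11 sequentially versus 11 at the Nash outcome: unchanged.

unchanged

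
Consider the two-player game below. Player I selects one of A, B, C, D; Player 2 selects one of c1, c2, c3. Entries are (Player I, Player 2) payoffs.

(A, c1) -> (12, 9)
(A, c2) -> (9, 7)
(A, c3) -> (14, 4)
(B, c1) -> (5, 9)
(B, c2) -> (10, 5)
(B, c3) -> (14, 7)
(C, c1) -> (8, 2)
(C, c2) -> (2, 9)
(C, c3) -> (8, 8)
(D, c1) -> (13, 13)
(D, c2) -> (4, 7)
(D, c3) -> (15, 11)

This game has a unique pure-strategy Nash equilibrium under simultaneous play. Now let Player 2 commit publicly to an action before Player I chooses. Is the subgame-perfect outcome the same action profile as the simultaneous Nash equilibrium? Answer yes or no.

yes

Solve by backward induction (Player 2 leads).
- c1: BR = D, leader payoff 13.
- c2: BR = B, leader payoff 5.
- c3: BR = D, leader payoff 11.
Among 13, 5, 11, the best is 13 at c1. Subgame-perfect outcome: (D, c1) with payoffs (13, 13).
Now find the simultaneous Nash equilibrium.
Player I's best replies: c1→D; c2→B; c3→D.
Player 2's best replies: A→c1; B→c1; C→c2; D→c1.
The unique mutual best reply is (D, c1), giving (13, 13).
Sequential outcome (D, c1) coincides with the Nash profile (D, c1).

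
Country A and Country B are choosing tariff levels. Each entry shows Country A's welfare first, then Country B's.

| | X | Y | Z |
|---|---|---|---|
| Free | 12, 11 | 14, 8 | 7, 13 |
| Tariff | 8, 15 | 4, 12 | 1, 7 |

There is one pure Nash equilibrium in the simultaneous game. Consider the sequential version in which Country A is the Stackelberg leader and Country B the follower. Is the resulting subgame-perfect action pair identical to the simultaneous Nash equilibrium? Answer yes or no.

no

Solve by backward induction (Country A leads).
- Free → Country B plays Z (best of 11, 8, 13); Country A gets 7.
- Tariff → Country B plays X (best of 15, 12, 7); Country A gets 8.
Country A's induced payoffs are 7, 8, so Country A commits to Tariff. Subgame-perfect outcome: (Tariff, X) with payoffs (8, 15).
Under simultaneous play:
Country A's best replies: X→Free; Y→Free; Z→Free.
Country B's best replies: Free→Z; Tariff→X.
The unique mutual best reply is (Free, Z), giving (7, 13).
Sequential outcome (Tariff, X) differs from the Nash profile (Free, Z).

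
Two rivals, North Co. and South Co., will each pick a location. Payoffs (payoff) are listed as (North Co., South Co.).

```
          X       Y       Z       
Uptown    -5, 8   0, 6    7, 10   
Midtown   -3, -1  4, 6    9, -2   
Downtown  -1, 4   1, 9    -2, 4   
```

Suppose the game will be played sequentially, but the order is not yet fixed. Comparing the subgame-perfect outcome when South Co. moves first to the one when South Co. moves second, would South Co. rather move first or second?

If North Co. leads: South Co.'s best replies are Uptown→Z, Midtown→Y, Downtown→Y; North Co.'s induced payoffs 7, 4, 1; outcome (Uptown, Z), payoffs (7, 10).
If South Co. leads: North Co.'s best replies are X→Downtown, Y→Midtown, Z→Midtown; South Co.'s induced payoffs 4, 6, -2; outcome (Midtown, Y), payoffs (4, 6).
South Co. gets 6 moving first and 10 moving second, so South Co. prefers to move second.

second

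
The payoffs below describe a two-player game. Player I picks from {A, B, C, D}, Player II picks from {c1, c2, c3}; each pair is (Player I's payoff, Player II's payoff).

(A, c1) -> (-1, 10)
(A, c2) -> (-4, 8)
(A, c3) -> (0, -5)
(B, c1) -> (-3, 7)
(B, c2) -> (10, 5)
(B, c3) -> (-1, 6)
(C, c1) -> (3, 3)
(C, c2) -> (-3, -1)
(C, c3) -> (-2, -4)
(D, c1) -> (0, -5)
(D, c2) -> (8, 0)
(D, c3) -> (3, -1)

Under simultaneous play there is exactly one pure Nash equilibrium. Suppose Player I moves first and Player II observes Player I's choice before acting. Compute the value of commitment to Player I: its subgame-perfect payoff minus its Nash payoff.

Player II best-responds to each possible Player I move:
- A → Player II plays c1 (best of 10, 8, -5); Player I gets -1.
- B → Player II plays c1 (best of 7, 5, 6); Player I gets -3.
- C → Player II plays c1 (best of 3, -1, -4); Player I gets 3.
- D → Player II plays c2 (best of -5, 0, -1); Player I gets 8.
Among -1, -3, 3, 8, the best is 8 at D. Subgame-perfect outcome: (D, c2) with payoffs (8, 0).
Now find the simultaneous Nash equilibrium.
Player I's best replies: c1→C; c2→B; c3→D.
Player II's best replies: A→c1; B→c1; C→c1; D→c2.
Only (C, c1) has each player best-responding; Nash payoffs (3, 3).
Player I's commitment gain: 8 − 3 = 5.

5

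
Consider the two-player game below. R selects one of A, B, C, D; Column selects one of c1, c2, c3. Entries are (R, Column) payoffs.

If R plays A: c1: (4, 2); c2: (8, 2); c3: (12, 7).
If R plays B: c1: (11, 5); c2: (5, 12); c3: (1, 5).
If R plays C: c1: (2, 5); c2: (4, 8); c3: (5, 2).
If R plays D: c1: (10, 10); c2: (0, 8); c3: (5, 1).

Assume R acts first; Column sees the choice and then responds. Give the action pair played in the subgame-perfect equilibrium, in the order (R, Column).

Work backward from Column's decision.
- A: Column compares 2, 2, 7 and picks c3; R would get 12.
- B: Column compares 5, 12, 5 and picks c2; R would get 5.
- C: Column compares 5, 8, 2 and picks c2; R would get 4.
- D: Column compares 10, 8, 1 and picks c1; R would get 10.
Among 12, 5, 4, 10, the best is 12 at A. Subgame-perfect outcome: (A, c3) with payoffs (12, 7).

(A, c3)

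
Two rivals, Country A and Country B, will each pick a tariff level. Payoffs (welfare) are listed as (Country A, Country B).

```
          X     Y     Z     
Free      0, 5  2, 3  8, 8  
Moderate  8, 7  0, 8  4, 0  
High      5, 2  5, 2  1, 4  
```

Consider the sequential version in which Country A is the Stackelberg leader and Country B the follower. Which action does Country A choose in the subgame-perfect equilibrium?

Country B best-responds to each possible Country A move:
- Free: Country B compares 5, 3, 8 and picks Z; Country A would get 8.
- Moderate: Country B compares 7, 8, 0 and picks Y; Country A would get 0.
- High: Country B compares 2, 2, 4 and picks Z; Country A would get 1.
Maximizing over 8, 0, 1, Country A chooses Free. Subgame-perfect outcome: (Free, Z) with payoffs (8, 8).

Free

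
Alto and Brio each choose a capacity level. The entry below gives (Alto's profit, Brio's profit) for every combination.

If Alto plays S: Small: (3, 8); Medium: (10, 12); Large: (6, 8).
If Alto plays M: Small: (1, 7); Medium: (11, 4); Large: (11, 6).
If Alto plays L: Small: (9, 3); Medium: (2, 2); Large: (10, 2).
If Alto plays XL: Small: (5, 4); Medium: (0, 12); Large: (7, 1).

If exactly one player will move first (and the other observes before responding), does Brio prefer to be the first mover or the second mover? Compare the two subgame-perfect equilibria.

If Alto leads: Brio's best replies are S→Medium, M→Small, L→Small, XL→Medium; Alto's induced payoffs 10, 1, 9, 0; outcome (S, Medium), payoffs (10, 12).
If Brio leads: Alto's best replies are Small→L, Medium→M, Large→M; Brio's induced payoffs 3, 4, 6; outcome (M, Large), payoffs (11, 6).
Brio gets 6 moving first and 12 moving second, so Brio prefers to move second.

second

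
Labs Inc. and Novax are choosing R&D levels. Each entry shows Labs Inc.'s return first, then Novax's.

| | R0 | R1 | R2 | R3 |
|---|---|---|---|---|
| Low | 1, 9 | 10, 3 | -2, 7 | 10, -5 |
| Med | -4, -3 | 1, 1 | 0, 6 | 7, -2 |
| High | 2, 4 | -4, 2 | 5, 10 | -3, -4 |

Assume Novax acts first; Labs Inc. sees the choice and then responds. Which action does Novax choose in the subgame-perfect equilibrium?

Backward induction with Novax moving first.
- R0: Labs Inc. compares 1, -4, 2 and picks High; Novax would get 4.
- R1: Labs Inc. compares 10, 1, -4 and picks Low; Novax would get 3.
- R2: Labs Inc. compares -2, 0, 5 and picks High; Novax would get 10.
- R3: Labs Inc. compares 10, 7, -3 and picks Low; Novax would get -5.
Novax's induced payoffs are 4, 3, 10, -5, so Novax commits to R2. Subgame-perfect outcome: (High, R2) with payoffs (5, 10).

R2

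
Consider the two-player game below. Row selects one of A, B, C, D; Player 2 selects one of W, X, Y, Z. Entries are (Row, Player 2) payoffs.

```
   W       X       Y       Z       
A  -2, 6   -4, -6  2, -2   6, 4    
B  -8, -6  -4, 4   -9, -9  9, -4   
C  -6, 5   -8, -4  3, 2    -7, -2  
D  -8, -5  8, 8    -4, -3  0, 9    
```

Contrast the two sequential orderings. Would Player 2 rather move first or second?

second

If Row leads: Player 2's best replies are A→W, B→X, C→W, D→Z; Row's induced payoffs -2, -4, -6, 0; outcome (D, Z), payoffs (0, 9).
If Player 2 leads: Row's best replies are W→A, X→D, Y→C, Z→B; Player 2's induced payoffs 6, 8, 2, -4; outcome (D, X), payoffs (8, 8).
Player 2 gets 8 moving first and 9 moving second, so Player 2 prefers to move second.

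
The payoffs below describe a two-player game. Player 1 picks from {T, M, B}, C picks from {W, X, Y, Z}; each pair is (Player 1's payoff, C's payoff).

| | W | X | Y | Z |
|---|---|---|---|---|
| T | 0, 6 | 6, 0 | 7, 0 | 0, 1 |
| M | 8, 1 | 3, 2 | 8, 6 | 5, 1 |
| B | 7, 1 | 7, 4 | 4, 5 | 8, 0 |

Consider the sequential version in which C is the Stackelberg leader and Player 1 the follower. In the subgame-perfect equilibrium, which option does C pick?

Work backward from Player 1's decision.
- W: Player 1 compares 0, 8, 7 and picks M; C would get 1.
- X: Player 1 compares 6, 3, 7 and picks B; C would get 4.
- Y: Player 1 compares 7, 8, 4 and picks M; C would get 6.
- Z: Player 1 compares 0, 5, 8 and picks B; C would get 0.
Maximizing over 1, 4, 6, 0, C chooses Y. Subgame-perfect outcome: (M, Y) with payoffs (8, 6).

Y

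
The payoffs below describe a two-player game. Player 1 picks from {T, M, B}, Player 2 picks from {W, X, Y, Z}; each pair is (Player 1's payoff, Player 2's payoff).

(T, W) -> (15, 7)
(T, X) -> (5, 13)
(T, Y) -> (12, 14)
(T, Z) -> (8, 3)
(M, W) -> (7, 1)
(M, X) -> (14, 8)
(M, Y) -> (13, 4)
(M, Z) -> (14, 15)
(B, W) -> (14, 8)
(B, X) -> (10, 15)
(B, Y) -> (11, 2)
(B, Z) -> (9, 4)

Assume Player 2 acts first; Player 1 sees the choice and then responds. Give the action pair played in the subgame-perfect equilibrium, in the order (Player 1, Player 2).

Backward induction with Player 2 moving first.
- W: Player 1 compares 15, 7, 14 and picks T; Player 2 would get 7.
- X: Player 1 compares 5, 14, 10 and picks M; Player 2 would get 8.
- Y: Player 1 compares 12, 13, 11 and picks M; Player 2 would get 4.
- Z: Player 1 compares 8, 14, 9 and picks M; Player 2 would get 15.
Maximizing over 7, 8, 4, 15, Player 2 chooses Z. Subgame-perfect outcome: (M, Z) with payoffs (14, 15).

(M, Z)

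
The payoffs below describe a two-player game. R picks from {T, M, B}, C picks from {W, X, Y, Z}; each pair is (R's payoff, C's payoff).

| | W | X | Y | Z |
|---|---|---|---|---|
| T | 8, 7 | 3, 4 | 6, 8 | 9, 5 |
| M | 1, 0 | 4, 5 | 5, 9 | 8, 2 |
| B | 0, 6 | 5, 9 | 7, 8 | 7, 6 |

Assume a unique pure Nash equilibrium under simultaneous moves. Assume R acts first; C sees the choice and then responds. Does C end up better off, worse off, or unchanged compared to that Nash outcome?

worse off

Backward induction with R moving first.
- T → C plays Y (best of 7, 4, 8, 5); R gets 6.
- M → C plays Y (best of 0, 5, 9, 2); R gets 5.
- B → C plays X (best of 6, 9, 8, 6); R gets 5.
Among 6, 5, 5, the best is 6 at T. Subgame-perfect outcome: (T, Y) with payoffs (6, 8).
Now find the simultaneous Nash equilibrium.
R's best replies: W→T; X→B; Y→B; Z→T.
C's best replies: T→Y; M→Y; B→X.
Only (B, X) has each player best-responding; Nash payoffs (5, 9).
C earns 8 sequentially versus 9 at the Nash outcome: worse off.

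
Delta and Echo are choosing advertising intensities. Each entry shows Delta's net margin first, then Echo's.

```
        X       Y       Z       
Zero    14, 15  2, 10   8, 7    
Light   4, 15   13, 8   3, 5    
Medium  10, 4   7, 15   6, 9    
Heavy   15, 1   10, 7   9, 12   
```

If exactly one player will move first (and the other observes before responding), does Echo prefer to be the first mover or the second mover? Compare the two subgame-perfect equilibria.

If Delta leads: Echo's best replies are Zero→X, Light→X, Medium→Y, Heavy→Z; Delta's induced payoffs 14, 4, 7, 9; outcome (Zero, X), payoffs (14, 15).
If Echo leads: Delta's best replies are X→Heavy, Y→Light, Z→Heavy; Echo's induced payoffs 1, 8, 12; outcome (Heavy, Z), payoffs (9, 12).
Echo gets 12 moving first and 15 moving second, so Echo prefers to move second.

second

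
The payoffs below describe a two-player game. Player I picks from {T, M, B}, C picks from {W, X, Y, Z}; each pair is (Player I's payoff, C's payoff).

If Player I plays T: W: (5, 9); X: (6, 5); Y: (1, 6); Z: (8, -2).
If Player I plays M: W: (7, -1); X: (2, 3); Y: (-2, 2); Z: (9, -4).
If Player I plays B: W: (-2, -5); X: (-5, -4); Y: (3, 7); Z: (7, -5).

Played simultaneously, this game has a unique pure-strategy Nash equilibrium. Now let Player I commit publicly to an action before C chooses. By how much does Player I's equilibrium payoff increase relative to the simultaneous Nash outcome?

Backward induction with Player I moving first.
- T: C compares 9, 5, 6, -2 and picks W; Player I would get 5.
- M: C compares -1, 3, 2, -4 and picks X; Player I would get 2.
- B: C compares -5, -4, 7, -5 and picks Y; Player I would get 3.
Player I's induced payoffs are 5, 2, 3, so Player I commits to T. Subgame-perfect outcome: (T, W) with payoffs (5, 9).
Now find the simultaneous Nash equilibrium.
Player I's best replies: W→M; X→T; Y→B; Z→M.
C's best replies: T→W; M→X; B→Y.
The unique mutual best reply is (B, Y), giving (3, 7).
Player I's commitment gain: 5 − 3 = 2.

2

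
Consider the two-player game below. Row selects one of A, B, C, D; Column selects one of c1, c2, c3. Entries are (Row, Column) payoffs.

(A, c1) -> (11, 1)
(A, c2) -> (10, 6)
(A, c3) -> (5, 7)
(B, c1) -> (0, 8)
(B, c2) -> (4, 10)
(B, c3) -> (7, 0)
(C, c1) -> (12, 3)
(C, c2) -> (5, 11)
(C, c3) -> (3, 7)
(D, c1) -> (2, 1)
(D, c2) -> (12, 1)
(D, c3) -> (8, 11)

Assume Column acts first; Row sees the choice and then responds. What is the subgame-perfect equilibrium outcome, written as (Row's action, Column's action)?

(D, c3)

Work backward from Row's decision.
- c1 → Row plays C (best of 11, 0, 12, 2); Column gets 3.
- c2 → Row plays D (best of 10, 4, 5, 12); Column gets 1.
- c3 → Row plays D (best of 5, 7, 3, 8); Column gets 11.
Among 3, 1, 11, the best is 11 at c3. Subgame-perfect outcome: (D, c3) with payoffs (8, 11).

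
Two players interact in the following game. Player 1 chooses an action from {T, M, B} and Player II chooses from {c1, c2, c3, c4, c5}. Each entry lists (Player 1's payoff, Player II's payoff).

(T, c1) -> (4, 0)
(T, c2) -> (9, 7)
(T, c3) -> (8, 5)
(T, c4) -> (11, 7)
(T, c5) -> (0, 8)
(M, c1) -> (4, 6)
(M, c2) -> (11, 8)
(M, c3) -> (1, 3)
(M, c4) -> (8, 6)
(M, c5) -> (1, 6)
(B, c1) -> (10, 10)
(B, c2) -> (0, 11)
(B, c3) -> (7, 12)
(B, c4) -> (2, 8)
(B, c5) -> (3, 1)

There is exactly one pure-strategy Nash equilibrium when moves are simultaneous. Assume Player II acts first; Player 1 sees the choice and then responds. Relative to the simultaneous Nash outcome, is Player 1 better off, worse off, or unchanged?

worse off

Backward induction with Player II moving first.
- c1: BR = B, leader payoff 10.
- c2: BR = M, leader payoff 8.
- c3: BR = T, leader payoff 5.
- c4: BR = T, leader payoff 7.
- c5: BR = B, leader payoff 1.
Maximizing over 10, 8, 5, 7, 1, Player II chooses c1. Subgame-perfect outcome: (B, c1) with payoffs (10, 10).
Under simultaneous play:
Player 1's best replies: c1→B; c2→M; c3→T; c4→T; c5→B.
Player II's best replies: T→c5; M→c2; B→c3.
Only (M, c2) has each player best-responding; Nash payoffs (11, 8).
Player 1 earns 10 sequentially versus 11 at the Nash outcome: worse off.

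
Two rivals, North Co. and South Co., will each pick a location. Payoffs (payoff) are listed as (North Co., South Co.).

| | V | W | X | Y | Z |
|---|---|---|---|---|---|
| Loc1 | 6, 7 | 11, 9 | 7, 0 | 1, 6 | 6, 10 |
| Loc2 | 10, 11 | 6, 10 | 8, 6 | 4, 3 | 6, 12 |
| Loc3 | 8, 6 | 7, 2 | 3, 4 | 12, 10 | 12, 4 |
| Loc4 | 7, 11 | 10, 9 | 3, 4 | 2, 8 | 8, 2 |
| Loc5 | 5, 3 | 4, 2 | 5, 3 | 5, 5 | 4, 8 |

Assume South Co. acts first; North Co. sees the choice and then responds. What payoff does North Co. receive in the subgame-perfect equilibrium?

North Co. best-responds to each possible South Co. move:
- V: North Co. compares 6, 10, 8, 7, 5 and picks Loc2; South Co. would get 11.
- W: North Co. compares 11, 6, 7, 10, 4 and picks Loc1; South Co. would get 9.
- X: North Co. compares 7, 8, 3, 3, 5 and picks Loc2; South Co. would get 6.
- Y: North Co. compares 1, 4, 12, 2, 5 and picks Loc3; South Co. would get 10.
- Z: North Co. compares 6, 6, 12, 8, 4 and picks Loc3; South Co. would get 4.
Among 11, 9, 6, 10, 4, the best is 11 at V. Subgame-perfect outcome: (Loc2, V) with payoffs (10, 11).

10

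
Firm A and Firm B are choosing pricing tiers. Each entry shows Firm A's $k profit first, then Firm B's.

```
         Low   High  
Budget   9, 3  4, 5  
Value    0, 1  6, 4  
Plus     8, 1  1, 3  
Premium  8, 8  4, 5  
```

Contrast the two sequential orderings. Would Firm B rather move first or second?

If Firm A leads: Firm B's best replies are Budget→High, Value→High, Plus→High, Premium→Low; Firm A's induced payoffs 4, 6, 1, 8; outcome (Premium, Low), payoffs (8, 8).
If Firm B leads: Firm A's best replies are Low→Budget, High→Value; Firm B's induced payoffs 3, 4; outcome (Value, High), payoffs (6, 4).
Firm B gets 4 moving first and 8 moving second, so Firm B prefers to move second.

second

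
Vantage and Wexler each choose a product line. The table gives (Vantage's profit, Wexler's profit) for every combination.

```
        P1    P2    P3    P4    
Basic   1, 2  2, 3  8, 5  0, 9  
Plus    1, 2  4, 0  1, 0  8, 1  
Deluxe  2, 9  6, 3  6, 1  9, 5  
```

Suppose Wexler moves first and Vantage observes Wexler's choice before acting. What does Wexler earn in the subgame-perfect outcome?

Backward induction with Wexler moving first.
- P1 → Vantage plays Deluxe (best of 1, 1, 2); Wexler gets 9.
- P2 → Vantage plays Deluxe (best of 2, 4, 6); Wexler gets 3.
- P3 → Vantage plays Basic (best of 8, 1, 6); Wexler gets 5.
- P4 → Vantage plays Deluxe (best of 0, 8, 9); Wexler gets 5.
Among 9, 3, 5, 5, the best is 9 at P1. Subgame-perfect outcome: (Deluxe, P1) with payoffs (2, 9).

9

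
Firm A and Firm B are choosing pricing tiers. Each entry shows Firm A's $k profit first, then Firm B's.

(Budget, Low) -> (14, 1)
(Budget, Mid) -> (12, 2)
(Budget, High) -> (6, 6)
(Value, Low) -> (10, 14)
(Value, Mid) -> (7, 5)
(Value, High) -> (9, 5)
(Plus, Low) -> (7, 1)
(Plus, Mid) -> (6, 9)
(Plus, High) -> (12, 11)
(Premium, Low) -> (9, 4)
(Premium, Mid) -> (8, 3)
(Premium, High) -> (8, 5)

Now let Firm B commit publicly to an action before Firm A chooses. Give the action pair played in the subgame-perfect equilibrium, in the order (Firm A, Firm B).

(Plus, High)

Work backward from Firm A's decision.
- Low: Firm A compares 14, 10, 7, 9 and picks Budget; Firm B would get 1.
- Mid: Firm A compares 12, 7, 6, 8 and picks Budget; Firm B would get 2.
- High: Firm A compares 6, 9, 12, 8 and picks Plus; Firm B would get 11.
Among 1, 2, 11, the best is 11 at High. Subgame-perfect outcome: (Plus, High) with payoffs (12, 11).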